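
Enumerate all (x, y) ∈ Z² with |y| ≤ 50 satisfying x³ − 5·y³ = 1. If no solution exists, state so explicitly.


The equation is x³ - 5y³ = 1. For fixed y, x³ = 5·y³ + 1, so a solution requires the RHS to be a perfect cube.
Strategy: iterate y from -50 to 50, compute RHS = 5·y³ + 1, and check whether it is a (positive or negative) perfect cube.
Check small values of y:
  y = 0: RHS = 1 = (1)³ ⇒ x = 1 works.
  y = 1: RHS = 6 is not a perfect cube.
  y = -1: RHS = -4 is not a perfect cube.
  y = 2: RHS = 41 is not a perfect cube.
  y = -2: RHS = -39 is not a perfect cube.
  y = 3: RHS = 136 is not a perfect cube.
  y = -3: RHS = -134 is not a perfect cube.
Continuing the search up to |y| = 50 finds no further solutions beyond those listed.
Collected solutions: (1, 0).

Solutions (with |y| ≤ 50): (1, 0).


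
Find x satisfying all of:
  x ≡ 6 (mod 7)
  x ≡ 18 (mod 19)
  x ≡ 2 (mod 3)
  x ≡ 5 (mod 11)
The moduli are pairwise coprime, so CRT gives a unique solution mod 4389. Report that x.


Product of moduli M = 7 · 19 · 3 · 11 = 4389.
Merge one congruence at a time:
  Start: x ≡ 6 (mod 7).
  Combine with x ≡ 18 (mod 19); new modulus lcm = 133.
    Write x = 6 + 7·t and substitute into x ≡ 18 (mod 19): 7·t ≡ 18 − 6 = 12 (mod 19).
    The inverse of 7 mod 19 is 11 (since 7·11 = 77 = 4·19 + 1), so t ≡ 11·12 = 132 ≡ 18 (mod 19).
    Then x = 6 + 7·18 = 132, valid modulo lcm(7, 19) = 133: x ≡ 132 (mod 133).
  Combine with x ≡ 2 (mod 3); new modulus lcm = 399.
    Write x = 132 + 133·t and substitute into x ≡ 2 (mod 3): 133·t ≡ 2 − 132 = -130 (mod 3).
    Reduce coefficients mod 3: 1·t ≡ 2 (mod 3).
    So t ≡ 2 (mod 3).
    Then x = 132 + 133·2 = 398, valid modulo lcm(133, 3) = 399: x ≡ 398 (mod 399).
  Combine with x ≡ 5 (mod 11); new modulus lcm = 4389.
    Write x = 398 + 399·t and substitute into x ≡ 5 (mod 11): 399·t ≡ 5 − 398 = -393 (mod 11).
    Reduce coefficients mod 11: 3·t ≡ 3 (mod 11).
    The inverse of 3 mod 11 is 4 (since 3·4 = 12 = 1·11 + 1), so t ≡ 4·3 = 12 ≡ 1 (mod 11).
    Then x = 398 + 399·1 = 797, valid modulo lcm(399, 11) = 4389: x ≡ 797 (mod 4389).
Verify against each original: 797 mod 7 = 6, 797 mod 19 = 18, 797 mod 3 = 2, 797 mod 11 = 5.

x ≡ 797 (mod 4389).


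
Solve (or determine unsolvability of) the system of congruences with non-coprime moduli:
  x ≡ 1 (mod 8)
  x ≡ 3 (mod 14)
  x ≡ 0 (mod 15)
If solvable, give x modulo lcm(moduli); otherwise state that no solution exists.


Moduli 8, 14, 15 are not pairwise coprime, so CRT works modulo lcm(m_i) when all pairwise compatibility conditions hold.
Pairwise compatibility: gcd(m_i, m_j) must divide a_i - a_j for every pair.
Merge one congruence at a time:
  Start: x ≡ 1 (mod 8).
  Combine with x ≡ 3 (mod 14): gcd(8, 14) = 2; 3 - 1 = 2, which IS divisible by 2, so compatible.
    Write x = 1 + 8·t and substitute into x ≡ 3 (mod 14): 8·t ≡ 3 − 1 = 2 (mod 14).
    Divide the congruence (and modulus) by g = 2: 4·t ≡ 1 (mod 7).
    The inverse of 4 mod 7 is 2 (since 4·2 = 8 = 1·7 + 1), so t ≡ 2·1 = 2 ≡ 2 (mod 7).
    Then x = 1 + 8·2 = 17, valid modulo lcm(8, 14) = 56: x ≡ 17 (mod 56).
  Combine with x ≡ 0 (mod 15): gcd(56, 15) = 1; 0 - 17 = -17, which IS divisible by 1, so compatible.
    Write x = 17 + 56·t and substitute into x ≡ 0 (mod 15): 56·t ≡ 0 − 17 = -17 (mod 15).
    Reduce coefficients mod 15: 11·t ≡ 13 (mod 15).
    The inverse of 11 mod 15 is 11 (since 11·11 = 121 = 8·15 + 1), so t ≡ 11·13 = 143 ≡ 8 (mod 15).
    Then x = 17 + 56·8 = 465, valid modulo lcm(56, 15) = 840: x ≡ 465 (mod 840).
Verify: 465 mod 8 = 1, 465 mod 14 = 3, 465 mod 15 = 0.

x ≡ 465 (mod 840).


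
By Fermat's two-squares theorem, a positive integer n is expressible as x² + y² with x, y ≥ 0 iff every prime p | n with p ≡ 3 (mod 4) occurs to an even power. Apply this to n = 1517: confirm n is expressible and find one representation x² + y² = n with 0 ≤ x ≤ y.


Step 1: Factor n = 1517 = 37 · 41.
Step 2: Check the mod-4 condition on each prime factor: 37 ≡ 1 (mod 4), exponent 1; 41 ≡ 1 (mod 4), exponent 1.
All primes ≡ 3 (mod 4) appear to even exponent (or don't appear), so by the two-squares theorem n IS expressible as a sum of two squares.
Step 3: Build a representation. Here n = 37 · 41 is a product of primes ≡ 1 (mod 4). Each prime p ≡ 1 (mod 4) is itself a sum of two squares; find a² by testing p − a² for a perfect square:
  37: 37 − 1² = 36 = 6² ⇒ 37 = 1² + 6².
  41: 41 − 1² = 40, 41 − 2² = 37, 41 − 3² = 32, 41 − 4² = 25 = 5² ⇒ 41 = 4² + 5².
  Combine using the Brahmagupta–Fibonacci identity (a² + b²)(c² + d²) = (ac − bd)² + (ad + bc)² = (ac + bd)² + (ad − bc)²:
  37 · 41 = 1517: from (1² + 6²)(4² + 5²), take (1·4 − 6·5, 1·5 + 6·4) = (4 − 30, 5 + 24) = (-26, 29); dropping signs (only squares matter) gives (26, 29); check 26² + 29² = 676 + 841 = 1517 ✓.
Step 4: Order so x ≤ y and verify: 26² + 29² = 676 + 841 = 1517 = n. ✓

n = 1517 = 26² + 29² (one valid representation with x ≤ y).


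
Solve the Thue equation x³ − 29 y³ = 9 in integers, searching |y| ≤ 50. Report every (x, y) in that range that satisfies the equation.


The equation is x³ - 29y³ = 9. For fixed y, x³ = 29·y³ + 9, so a solution requires the RHS to be a perfect cube.
Strategy: iterate y from -50 to 50, compute RHS = 29·y³ + 9, and check whether it is a (positive or negative) perfect cube.
Check small values of y:
  y = 0: RHS = 9 is not a perfect cube.
  y = 1: RHS = 38 is not a perfect cube.
  y = -1: RHS = -20 is not a perfect cube.
  y = 2: RHS = 241 is not a perfect cube.
  y = -2: RHS = -223 is not a perfect cube.
  y = 3: RHS = 792 is not a perfect cube.
  y = -3: RHS = -774 is not a perfect cube.
Continuing the search up to |y| = 50 finds no solutions either.
No (x, y) in the scanned range satisfies the equation.

No integer solutions with |y| ≤ 50.


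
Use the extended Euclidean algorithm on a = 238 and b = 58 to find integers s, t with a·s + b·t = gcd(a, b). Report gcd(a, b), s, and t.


Euclidean algorithm on (238, 58) — divide until remainder is 0:
  238 = 4 · 58 + 6
  58 = 9 · 6 + 4
  6 = 1 · 4 + 2
  4 = 2 · 2 + 0
gcd(238, 58) = 2.
Track Bezout coefficients alongside the remainders: start with r₀ = 238 = a·1 + b·0 (s = 1, t = 0) and r₁ = 58 = a·0 + b·1 (s = 0, t = 1); each new remainder r_{k+1} = r_{k-1} − q_k·r_k inherits s_{k+1} = s_{k-1} − q_k·s_k, t_{k+1} = t_{k-1} − q_k·t_k, so r_k = a·s_k + b·t_k at every step:
  q = 4: r = 6, s = 1 − 4·0 = 1, t = 0 − 4·1 = -4  (check: 238·1 + 58·(-4) = 6)
  q = 9: r = 4, s = 0 − 9·1 = -9, t = 1 − 9·(-4) = 37  (check: 238·(-9) + 58·37 = 4)
  q = 1: r = 2, s = 1 − 1·(-9) = 10, t = -4 − 1·37 = -41  (check: 238·10 + 58·(-41) = 2)
The row with r = 2 (the gcd) gives the Bezout coefficients s = 10, t = -41.
Result: 238 · (10) + 58 · (-41) = 2.

gcd(238, 58) = 2; s = 10, t = -41 (check: 238·10 + 58·(-41) = 2).


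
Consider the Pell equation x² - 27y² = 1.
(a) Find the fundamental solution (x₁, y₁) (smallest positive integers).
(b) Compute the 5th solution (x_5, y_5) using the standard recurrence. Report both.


Step 1: Find the fundamental solution (x₁, y₁) of x² - 27y² = 1.
  Expand √27 as a continued fraction. a₀ = ⌊√27⌋ = 5; iterate m_{k+1} = d_k·a_k − m_k, d_{k+1} = (27 − m_{k+1}²)/d_k, a_{k+1} = ⌊(a₀ + m_{k+1})/d_{k+1}⌋ (starting m₀ = 0, d₀ = 1), with convergents p_k = a_k·p_{k-1} + p_{k-2}, q_k = a_k·q_{k-1} + q_{k-2} (p₋₁ = 1, q₋₁ = 0):
  k = 0: a₀ = 5; p₀/q₀ = 5/1; p₀² − 27·q₀² = 25 − 27 = -2.
  k = 1: m = 5, d = 2, a = ⌊(5 + 5)/2⌋ = 5; p/q = (5·5 + 1)/(5·1 + 0) = 26/5; p² − 27·q² = 676 − 675 = 1.
  The first convergent with p² − 27·q² = 1 gives the fundamental solution (x₁, y₁) = (26, 5).
Step 2: Apply the recurrence (x_{n+1}, y_{n+1}) = (x₁x_n + 27y₁y_n, x₁y_n + y₁x_n) repeatedly.
  From (x_1, y_1) = (26, 5): x_2 = 26·26 + 27·5·5 = 1351; y_2 = 26·5 + 5·26 = 260.
  From (x_2, y_2) = (1351, 260): x_3 = 26·1351 + 27·5·260 = 70226; y_3 = 26·260 + 5·1351 = 13515.
  From (x_3, y_3) = (70226, 13515): x_4 = 26·70226 + 27·5·13515 = 3650401; y_4 = 26·13515 + 5·70226 = 702520.
  From (x_4, y_4) = (3650401, 702520): x_5 = 26·3650401 + 27·5·702520 = 189750626; y_5 = 26·702520 + 5·3650401 = 36517525.
Step 3: Verify x_5² - 27·y_5² = 36005300067391876 - 36005300067391875 = 1 (should be 1). ✓

(x_1, y_1) = (26, 5); (x_5, y_5) = (189750626, 36517525).


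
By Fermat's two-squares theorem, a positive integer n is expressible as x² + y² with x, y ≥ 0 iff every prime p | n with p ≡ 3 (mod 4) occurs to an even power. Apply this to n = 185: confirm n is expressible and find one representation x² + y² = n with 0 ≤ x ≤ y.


Step 1: Factor n = 185 = 5 · 37.
Step 2: Check the mod-4 condition on each prime factor: 5 ≡ 1 (mod 4), exponent 1; 37 ≡ 1 (mod 4), exponent 1.
All primes ≡ 3 (mod 4) appear to even exponent (or don't appear), so by the two-squares theorem n IS expressible as a sum of two squares.
Step 3: Build a representation. Here n = 5 · 37 is a product of primes ≡ 1 (mod 4). Each prime p ≡ 1 (mod 4) is itself a sum of two squares; find a² by testing p − a² for a perfect square:
  5: 5 − 1² = 4 = 2² ⇒ 5 = 1² + 2².
  37: 37 − 1² = 36 = 6² ⇒ 37 = 1² + 6².
  Combine using the Brahmagupta–Fibonacci identity (a² + b²)(c² + d²) = (ac − bd)² + (ad + bc)² = (ac + bd)² + (ad − bc)²:
  5 · 37 = 185: from (1² + 2²)(1² + 6²), take (1·1 − 2·6, 1·6 + 2·1) = (1 − 12, 6 + 2) = (-11, 8); dropping signs (only squares matter) gives (11, 8); check 11² + 8² = 121 + 64 = 185 ✓.
Step 4: Order so x ≤ y and verify: 8² + 11² = 64 + 121 = 185 = n. ✓

n = 185 = 8² + 11² (one valid representation with x ≤ y).


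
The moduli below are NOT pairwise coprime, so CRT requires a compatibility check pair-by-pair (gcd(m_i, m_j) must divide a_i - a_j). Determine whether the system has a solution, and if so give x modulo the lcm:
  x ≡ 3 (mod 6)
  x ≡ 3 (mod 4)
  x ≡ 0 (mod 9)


Moduli 6, 4, 9 are not pairwise coprime, so CRT works modulo lcm(m_i) when all pairwise compatibility conditions hold.
Pairwise compatibility: gcd(m_i, m_j) must divide a_i - a_j for every pair.
Merge one congruence at a time:
  Start: x ≡ 3 (mod 6).
  Combine with x ≡ 3 (mod 4): gcd(6, 4) = 2; 3 - 3 = 0, which IS divisible by 2, so compatible.
    Write x = 3 + 6·t and substitute into x ≡ 3 (mod 4): 6·t ≡ 3 − 3 = 0 (mod 4).
    Divide the congruence (and modulus) by g = 2: 3·t ≡ 0 (mod 2).
    Reduce coefficients mod 2: 1·t ≡ 0 (mod 2).
    So t ≡ 0 (mod 2).
    Then x = 3 + 6·0 = 3, valid modulo lcm(6, 4) = 12: x ≡ 3 (mod 12).
  Combine with x ≡ 0 (mod 9): gcd(12, 9) = 3; 0 - 3 = -3, which IS divisible by 3, so compatible.
    Write x = 3 + 12·t and substitute into x ≡ 0 (mod 9): 12·t ≡ 0 − 3 = -3 (mod 9).
    Divide the congruence (and modulus) by g = 3: 4·t ≡ -1 (mod 3).
    Reduce coefficients mod 3: 1·t ≡ 2 (mod 3).
    So t ≡ 2 (mod 3).
    Then x = 3 + 12·2 = 27, valid modulo lcm(12, 9) = 36: x ≡ 27 (mod 36).
Verify: 27 mod 6 = 3, 27 mod 4 = 3, 27 mod 9 = 0.

x ≡ 27 (mod 36).


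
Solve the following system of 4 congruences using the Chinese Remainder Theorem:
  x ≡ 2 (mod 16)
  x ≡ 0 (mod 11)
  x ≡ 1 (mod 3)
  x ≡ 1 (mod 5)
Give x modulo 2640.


Product of moduli M = 16 · 11 · 3 · 5 = 2640.
Merge one congruence at a time:
  Start: x ≡ 2 (mod 16).
  Combine with x ≡ 0 (mod 11); new modulus lcm = 176.
    Write x = 2 + 16·t and substitute into x ≡ 0 (mod 11): 16·t ≡ 0 − 2 = -2 (mod 11).
    Reduce coefficients mod 11: 5·t ≡ 9 (mod 11).
    The inverse of 5 mod 11 is 9 (since 5·9 = 45 = 4·11 + 1), so t ≡ 9·9 = 81 ≡ 4 (mod 11).
    Then x = 2 + 16·4 = 66, valid modulo lcm(16, 11) = 176: x ≡ 66 (mod 176).
  Combine with x ≡ 1 (mod 3); new modulus lcm = 528.
    Write x = 66 + 176·t and substitute into x ≡ 1 (mod 3): 176·t ≡ 1 − 66 = -65 (mod 3).
    Reduce coefficients mod 3: 2·t ≡ 1 (mod 3).
    The inverse of 2 mod 3 is 2 (since 2·2 = 4 = 1·3 + 1), so t ≡ 2·1 = 2 ≡ 2 (mod 3).
    Then x = 66 + 176·2 = 418, valid modulo lcm(176, 3) = 528: x ≡ 418 (mod 528).
  Combine with x ≡ 1 (mod 5); new modulus lcm = 2640.
    Write x = 418 + 528·t and substitute into x ≡ 1 (mod 5): 528·t ≡ 1 − 418 = -417 (mod 5).
    Reduce coefficients mod 5: 3·t ≡ 3 (mod 5).
    The inverse of 3 mod 5 is 2 (since 3·2 = 6 = 1·5 + 1), so t ≡ 2·3 = 6 ≡ 1 (mod 5).
    Then x = 418 + 528·1 = 946, valid modulo lcm(528, 5) = 2640: x ≡ 946 (mod 2640).
Verify against each original: 946 mod 16 = 2, 946 mod 11 = 0, 946 mod 3 = 1, 946 mod 5 = 1.

x ≡ 946 (mod 2640).


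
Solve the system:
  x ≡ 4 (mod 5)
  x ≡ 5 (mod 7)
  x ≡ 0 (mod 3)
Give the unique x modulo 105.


Moduli 5, 7, 3 are pairwise coprime; by CRT there is a unique solution modulo M = 5 · 7 · 3 = 105.
Solve pairwise, accumulating the modulus:
  Start with x ≡ 4 (mod 5).
  Combine with x ≡ 5 (mod 7): since gcd(5, 7) = 1, we get a unique residue mod 35.
    Write x = 4 + 5·t and substitute into x ≡ 5 (mod 7): 5·t ≡ 5 − 4 = 1 (mod 7).
    The inverse of 5 mod 7 is 3 (since 5·3 = 15 = 2·7 + 1), so t ≡ 3·1 = 3 ≡ 3 (mod 7).
    Then x = 4 + 5·3 = 19, valid modulo lcm(5, 7) = 35: x ≡ 19 (mod 35).
  Combine with x ≡ 0 (mod 3): since gcd(35, 3) = 1, we get a unique residue mod 105.
    Write x = 19 + 35·t and substitute into x ≡ 0 (mod 3): 35·t ≡ 0 − 19 = -19 (mod 3).
    Reduce coefficients mod 3: 2·t ≡ 2 (mod 3).
    The inverse of 2 mod 3 is 2 (since 2·2 = 4 = 1·3 + 1), so t ≡ 2·2 = 4 ≡ 1 (mod 3).
    Then x = 19 + 35·1 = 54, valid modulo lcm(35, 3) = 105: x ≡ 54 (mod 105).
Verify: 54 mod 5 = 4 ✓, 54 mod 7 = 5 ✓, 54 mod 3 = 0 ✓.

x ≡ 54 (mod 105).


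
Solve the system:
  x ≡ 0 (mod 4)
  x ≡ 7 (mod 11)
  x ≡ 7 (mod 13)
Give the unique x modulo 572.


Moduli 4, 11, 13 are pairwise coprime; by CRT there is a unique solution modulo M = 4 · 11 · 13 = 572.
Solve pairwise, accumulating the modulus:
  Start with x ≡ 0 (mod 4).
  Combine with x ≡ 7 (mod 11): since gcd(4, 11) = 1, we get a unique residue mod 44.
    Write x = 0 + 4·t and substitute into x ≡ 7 (mod 11): 4·t ≡ 7 − 0 = 7 (mod 11).
    The inverse of 4 mod 11 is 3 (since 4·3 = 12 = 1·11 + 1), so t ≡ 3·7 = 21 ≡ 10 (mod 11).
    Then x = 0 + 4·10 = 40, valid modulo lcm(4, 11) = 44: x ≡ 40 (mod 44).
  Combine with x ≡ 7 (mod 13): since gcd(44, 13) = 1, we get a unique residue mod 572.
    Write x = 40 + 44·t and substitute into x ≡ 7 (mod 13): 44·t ≡ 7 − 40 = -33 (mod 13).
    Reduce coefficients mod 13: 5·t ≡ 6 (mod 13).
    The inverse of 5 mod 13 is 8 (since 5·8 = 40 = 3·13 + 1), so t ≡ 8·6 = 48 ≡ 9 (mod 13).
    Then x = 40 + 44·9 = 436, valid modulo lcm(44, 13) = 572: x ≡ 436 (mod 572).
Verify: 436 mod 4 = 0 ✓, 436 mod 11 = 7 ✓, 436 mod 13 = 7 ✓.

x ≡ 436 (mod 572).


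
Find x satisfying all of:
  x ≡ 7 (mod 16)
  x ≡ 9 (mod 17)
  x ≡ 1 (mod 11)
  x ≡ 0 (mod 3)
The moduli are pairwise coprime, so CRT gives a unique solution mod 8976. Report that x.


Product of moduli M = 16 · 17 · 11 · 3 = 8976.
Merge one congruence at a time:
  Start: x ≡ 7 (mod 16).
  Combine with x ≡ 9 (mod 17); new modulus lcm = 272.
    Write x = 7 + 16·t and substitute into x ≡ 9 (mod 17): 16·t ≡ 9 − 7 = 2 (mod 17).
    The inverse of 16 mod 17 is 16 (since 16·16 = 256 = 15·17 + 1), so t ≡ 16·2 = 32 ≡ 15 (mod 17).
    Then x = 7 + 16·15 = 247, valid modulo lcm(16, 17) = 272: x ≡ 247 (mod 272).
  Combine with x ≡ 1 (mod 11); new modulus lcm = 2992.
    Write x = 247 + 272·t and substitute into x ≡ 1 (mod 11): 272·t ≡ 1 − 247 = -246 (mod 11).
    Reduce coefficients mod 11: 8·t ≡ 7 (mod 11).
    The inverse of 8 mod 11 is 7 (since 8·7 = 56 = 5·11 + 1), so t ≡ 7·7 = 49 ≡ 5 (mod 11).
    Then x = 247 + 272·5 = 1607, valid modulo lcm(272, 11) = 2992: x ≡ 1607 (mod 2992).
  Combine with x ≡ 0 (mod 3); new modulus lcm = 8976.
    Write x = 1607 + 2992·t and substitute into x ≡ 0 (mod 3): 2992·t ≡ 0 − 1607 = -1607 (mod 3).
    Reduce coefficients mod 3: 1·t ≡ 1 (mod 3).
    So t ≡ 1 (mod 3).
    Then x = 1607 + 2992·1 = 4599, valid modulo lcm(2992, 3) = 8976: x ≡ 4599 (mod 8976).
Verify against each original: 4599 mod 16 = 7, 4599 mod 17 = 9, 4599 mod 11 = 1, 4599 mod 3 = 0.

x ≡ 4599 (mod 8976).


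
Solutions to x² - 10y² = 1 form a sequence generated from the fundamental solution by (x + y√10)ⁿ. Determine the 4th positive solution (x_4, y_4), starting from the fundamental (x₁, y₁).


Step 1: Find the fundamental solution (x₁, y₁) of x² - 10y² = 1.
  Expand √10 as a continued fraction. a₀ = ⌊√10⌋ = 3; iterate m_{k+1} = d_k·a_k − m_k, d_{k+1} = (10 − m_{k+1}²)/d_k, a_{k+1} = ⌊(a₀ + m_{k+1})/d_{k+1}⌋ (starting m₀ = 0, d₀ = 1), with convergents p_k = a_k·p_{k-1} + p_{k-2}, q_k = a_k·q_{k-1} + q_{k-2} (p₋₁ = 1, q₋₁ = 0):
  k = 0: a₀ = 3; p₀/q₀ = 3/1; p₀² − 10·q₀² = 9 − 10 = -1.
  k = 1: m = 3, d = 1, a = ⌊(3 + 3)/1⌋ = 6; p/q = (6·3 + 1)/(6·1 + 0) = 19/6; p² − 10·q² = 361 − 360 = 1.
  The first convergent with p² − 10·q² = 1 gives the fundamental solution (x₁, y₁) = (19, 6).
Step 2: Apply the recurrence (x_{n+1}, y_{n+1}) = (x₁x_n + 10y₁y_n, x₁y_n + y₁x_n) repeatedly.
  From (x_1, y_1) = (19, 6): x_2 = 19·19 + 10·6·6 = 721; y_2 = 19·6 + 6·19 = 228.
  From (x_2, y_2) = (721, 228): x_3 = 19·721 + 10·6·228 = 27379; y_3 = 19·228 + 6·721 = 8658.
  From (x_3, y_3) = (27379, 8658): x_4 = 19·27379 + 10·6·8658 = 1039681; y_4 = 19·8658 + 6·27379 = 328776.
Step 3: Verify x_4² - 10·y_4² = 1080936581761 - 1080936581760 = 1 (should be 1). ✓

(x_1, y_1) = (19, 6); (x_4, y_4) = (1039681, 328776).


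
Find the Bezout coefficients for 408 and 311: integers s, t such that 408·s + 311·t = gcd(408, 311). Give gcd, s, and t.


Euclidean algorithm on (408, 311) — divide until remainder is 0:
  408 = 1 · 311 + 97
  311 = 3 · 97 + 20
  97 = 4 · 20 + 17
  20 = 1 · 17 + 3
  17 = 5 · 3 + 2
  3 = 1 · 2 + 1
  2 = 2 · 1 + 0
gcd(408, 311) = 1.
Track Bezout coefficients alongside the remainders: start with r₀ = 408 = a·1 + b·0 (s = 1, t = 0) and r₁ = 311 = a·0 + b·1 (s = 0, t = 1); each new remainder r_{k+1} = r_{k-1} − q_k·r_k inherits s_{k+1} = s_{k-1} − q_k·s_k, t_{k+1} = t_{k-1} − q_k·t_k, so r_k = a·s_k + b·t_k at every step:
  q = 1: r = 97, s = 1 − 1·0 = 1, t = 0 − 1·1 = -1  (check: 408·1 + 311·(-1) = 97)
  q = 3: r = 20, s = 0 − 3·1 = -3, t = 1 − 3·(-1) = 4  (check: 408·(-3) + 311·4 = 20)
  q = 4: r = 17, s = 1 − 4·(-3) = 13, t = -1 − 4·4 = -17  (check: 408·13 + 311·(-17) = 17)
  q = 1: r = 3, s = -3 − 1·13 = -16, t = 4 − 1·(-17) = 21  (check: 408·(-16) + 311·21 = 3)
  q = 5: r = 2, s = 13 − 5·(-16) = 93, t = -17 − 5·21 = -122  (check: 408·93 + 311·(-122) = 2)
  q = 1: r = 1, s = -16 − 1·93 = -109, t = 21 − 1·(-122) = 143  (check: 408·(-109) + 311·143 = 1)
The row with r = 1 (the gcd) gives the Bezout coefficients s = -109, t = 143.
Result: 408 · (-109) + 311 · (143) = 1.

gcd(408, 311) = 1; s = -109, t = 143 (check: 408·(-109) + 311·143 = 1).


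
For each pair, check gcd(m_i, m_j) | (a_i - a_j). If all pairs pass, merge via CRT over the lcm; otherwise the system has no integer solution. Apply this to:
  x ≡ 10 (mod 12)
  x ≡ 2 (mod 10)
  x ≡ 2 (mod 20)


Moduli 12, 10, 20 are not pairwise coprime, so CRT works modulo lcm(m_i) when all pairwise compatibility conditions hold.
Pairwise compatibility: gcd(m_i, m_j) must divide a_i - a_j for every pair.
Merge one congruence at a time:
  Start: x ≡ 10 (mod 12).
  Combine with x ≡ 2 (mod 10): gcd(12, 10) = 2; 2 - 10 = -8, which IS divisible by 2, so compatible.
    Write x = 10 + 12·t and substitute into x ≡ 2 (mod 10): 12·t ≡ 2 − 10 = -8 (mod 10).
    Divide the congruence (and modulus) by g = 2: 6·t ≡ -4 (mod 5).
    Reduce coefficients mod 5: 1·t ≡ 1 (mod 5).
    So t ≡ 1 (mod 5).
    Then x = 10 + 12·1 = 22, valid modulo lcm(12, 10) = 60: x ≡ 22 (mod 60).
  Combine with x ≡ 2 (mod 20): gcd(60, 20) = 20; 2 - 22 = -20, which IS divisible by 20, so compatible.
    Write x = 22 + 60·t and substitute into x ≡ 2 (mod 20): 60·t ≡ 2 − 22 = -20 (mod 20).
    Divide the congruence (and modulus) by g = 20: 3·t ≡ -1 (mod 1).
    Modulo 1 every t works; take t = 0.
    Then x = 22 + 60·0 = 22, valid modulo lcm(60, 20) = 60: x ≡ 22 (mod 60).
Verify: 22 mod 12 = 10, 22 mod 10 = 2, 22 mod 20 = 2.

x ≡ 22 (mod 60).


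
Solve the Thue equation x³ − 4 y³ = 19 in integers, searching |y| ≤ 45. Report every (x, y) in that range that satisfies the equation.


The equation is x³ - 4y³ = 19. For fixed y, x³ = 4·y³ + 19, so a solution requires the RHS to be a perfect cube.
Strategy: iterate y from -45 to 45, compute RHS = 4·y³ + 19, and check whether it is a (positive or negative) perfect cube.
Check small values of y:
  y = 0: RHS = 19 is not a perfect cube.
  y = 1: RHS = 23 is not a perfect cube.
  y = -1: RHS = 15 is not a perfect cube.
  y = 2: RHS = 51 is not a perfect cube.
  y = -2: RHS = -13 is not a perfect cube.
  y = 3: RHS = 127 is not a perfect cube.
  y = -3: RHS = -89 is not a perfect cube.
Continuing the search up to |y| = 45 finds no solutions either.
No (x, y) in the scanned range satisfies the equation.

No integer solutions with |y| ≤ 45.


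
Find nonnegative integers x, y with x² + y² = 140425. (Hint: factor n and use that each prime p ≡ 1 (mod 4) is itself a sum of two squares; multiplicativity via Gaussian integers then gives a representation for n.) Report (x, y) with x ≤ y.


Step 1: Factor n = 140425 = 5^2 · 41 · 137.
Step 2: Check the mod-4 condition on each prime factor: 5 ≡ 1 (mod 4), exponent 2; 41 ≡ 1 (mod 4), exponent 1; 137 ≡ 1 (mod 4), exponent 1.
All primes ≡ 3 (mod 4) appear to even exponent (or don't appear), so by the two-squares theorem n IS expressible as a sum of two squares.
Step 3: Build a representation. Group n = k² · m with k = 5 and m = 41 · 137 = 5617 (a product of primes ≡ 1 (mod 4)); a representation of m scales to one of n via (k·x)² + (k·y)² = k²(x² + y²). Each prime p ≡ 1 (mod 4) is itself a sum of two squares; find a² by testing p − a² for a perfect square:
  41: 41 − 1² = 40, 41 − 2² = 37, 41 − 3² = 32, 41 − 4² = 25 = 5² ⇒ 41 = 4² + 5².
  137: 137 − 1² = 136, 137 − 2² = 133, 137 − 3² = 128, 137 − 4² = 121 = 11² ⇒ 137 = 4² + 11².
  Combine using the Brahmagupta–Fibonacci identity (a² + b²)(c² + d²) = (ac − bd)² + (ad + bc)² = (ac + bd)² + (ad − bc)²:
  41 · 137 = 5617: from (4² + 5²)(4² + 11²), take (4·4 − 5·11, 4·11 + 5·4) = (16 − 55, 44 + 20) = (-39, 64); dropping signs (only squares matter) gives (39, 64); check 39² + 64² = 1521 + 4096 = 5617 ✓.
  Scale by k = 5: (5·39, 5·64) = (195, 320).
Step 4: Order so x ≤ y and verify: 195² + 320² = 38025 + 102400 = 140425 = n. ✓

n = 140425 = 195² + 320² (one valid representation with x ≤ y).


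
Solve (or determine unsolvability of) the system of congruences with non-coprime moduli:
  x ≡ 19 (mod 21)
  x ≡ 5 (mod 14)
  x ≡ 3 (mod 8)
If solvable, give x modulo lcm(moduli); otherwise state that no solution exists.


Moduli 21, 14, 8 are not pairwise coprime, so CRT works modulo lcm(m_i) when all pairwise compatibility conditions hold.
Pairwise compatibility: gcd(m_i, m_j) must divide a_i - a_j for every pair.
Merge one congruence at a time:
  Start: x ≡ 19 (mod 21).
  Combine with x ≡ 5 (mod 14): gcd(21, 14) = 7; 5 - 19 = -14, which IS divisible by 7, so compatible.
    Write x = 19 + 21·t and substitute into x ≡ 5 (mod 14): 21·t ≡ 5 − 19 = -14 (mod 14).
    Divide the congruence (and modulus) by g = 7: 3·t ≡ -2 (mod 2).
    Reduce coefficients mod 2: 1·t ≡ 0 (mod 2).
    So t ≡ 0 (mod 2).
    Then x = 19 + 21·0 = 19, valid modulo lcm(21, 14) = 42: x ≡ 19 (mod 42).
  Combine with x ≡ 3 (mod 8): gcd(42, 8) = 2; 3 - 19 = -16, which IS divisible by 2, so compatible.
    Write x = 19 + 42·t and substitute into x ≡ 3 (mod 8): 42·t ≡ 3 − 19 = -16 (mod 8).
    Divide the congruence (and modulus) by g = 2: 21·t ≡ -8 (mod 4).
    Reduce coefficients mod 4: 1·t ≡ 0 (mod 4).
    So t ≡ 0 (mod 4).
    Then x = 19 + 42·0 = 19, valid modulo lcm(42, 8) = 168: x ≡ 19 (mod 168).
Verify: 19 mod 21 = 19, 19 mod 14 = 5, 19 mod 8 = 3.

x ≡ 19 (mod 168).


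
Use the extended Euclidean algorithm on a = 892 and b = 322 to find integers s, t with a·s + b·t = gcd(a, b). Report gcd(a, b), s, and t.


Euclidean algorithm on (892, 322) — divide until remainder is 0:
  892 = 2 · 322 + 248
  322 = 1 · 248 + 74
  248 = 3 · 74 + 26
  74 = 2 · 26 + 22
  26 = 1 · 22 + 4
  22 = 5 · 4 + 2
  4 = 2 · 2 + 0
gcd(892, 322) = 2.
Track Bezout coefficients alongside the remainders: start with r₀ = 892 = a·1 + b·0 (s = 1, t = 0) and r₁ = 322 = a·0 + b·1 (s = 0, t = 1); each new remainder r_{k+1} = r_{k-1} − q_k·r_k inherits s_{k+1} = s_{k-1} − q_k·s_k, t_{k+1} = t_{k-1} − q_k·t_k, so r_k = a·s_k + b·t_k at every step:
  q = 2: r = 248, s = 1 − 2·0 = 1, t = 0 − 2·1 = -2  (check: 892·1 + 322·(-2) = 248)
  q = 1: r = 74, s = 0 − 1·1 = -1, t = 1 − 1·(-2) = 3  (check: 892·(-1) + 322·3 = 74)
  q = 3: r = 26, s = 1 − 3·(-1) = 4, t = -2 − 3·3 = -11  (check: 892·4 + 322·(-11) = 26)
  q = 2: r = 22, s = -1 − 2·4 = -9, t = 3 − 2·(-11) = 25  (check: 892·(-9) + 322·25 = 22)
  q = 1: r = 4, s = 4 − 1·(-9) = 13, t = -11 − 1·25 = -36  (check: 892·13 + 322·(-36) = 4)
  q = 5: r = 2, s = -9 − 5·13 = -74, t = 25 − 5·(-36) = 205  (check: 892·(-74) + 322·205 = 2)
The row with r = 2 (the gcd) gives the Bezout coefficients s = -74, t = 205.
Result: 892 · (-74) + 322 · (205) = 2.

gcd(892, 322) = 2; s = -74, t = 205 (check: 892·(-74) + 322·205 = 2).


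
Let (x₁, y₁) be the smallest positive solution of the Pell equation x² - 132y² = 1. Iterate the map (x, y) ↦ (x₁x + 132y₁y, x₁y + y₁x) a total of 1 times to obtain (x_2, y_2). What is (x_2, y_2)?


Step 1: Find the fundamental solution (x₁, y₁) of x² - 132y² = 1.
  Expand √132 as a continued fraction. a₀ = ⌊√132⌋ = 11; iterate m_{k+1} = d_k·a_k − m_k, d_{k+1} = (132 − m_{k+1}²)/d_k, a_{k+1} = ⌊(a₀ + m_{k+1})/d_{k+1}⌋ (starting m₀ = 0, d₀ = 1), with convergents p_k = a_k·p_{k-1} + p_{k-2}, q_k = a_k·q_{k-1} + q_{k-2} (p₋₁ = 1, q₋₁ = 0):
  k = 0: a₀ = 11; p₀/q₀ = 11/1; p₀² − 132·q₀² = 121 − 132 = -11.
  k = 1: m = 11, d = 11, a = ⌊(11 + 11)/11⌋ = 2; p/q = (2·11 + 1)/(2·1 + 0) = 23/2; p² − 132·q² = 529 − 528 = 1.
  The first convergent with p² − 132·q² = 1 gives the fundamental solution (x₁, y₁) = (23, 2).
Step 2: Apply the recurrence (x_{n+1}, y_{n+1}) = (x₁x_n + 132y₁y_n, x₁y_n + y₁x_n) repeatedly.
  From (x_1, y_1) = (23, 2): x_2 = 23·23 + 132·2·2 = 1057; y_2 = 23·2 + 2·23 = 92.
Step 3: Verify x_2² - 132·y_2² = 1117249 - 1117248 = 1 (should be 1). ✓

(x_1, y_1) = (23, 2); (x_2, y_2) = (1057, 92).


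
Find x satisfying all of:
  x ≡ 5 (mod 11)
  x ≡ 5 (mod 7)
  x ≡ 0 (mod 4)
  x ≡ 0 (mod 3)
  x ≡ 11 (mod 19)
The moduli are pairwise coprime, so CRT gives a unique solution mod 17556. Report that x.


Product of moduli M = 11 · 7 · 4 · 3 · 19 = 17556.
Merge one congruence at a time:
  Start: x ≡ 5 (mod 11).
  Combine with x ≡ 5 (mod 7); new modulus lcm = 77.
    Write x = 5 + 11·t and substitute into x ≡ 5 (mod 7): 11·t ≡ 5 − 5 = 0 (mod 7).
    Reduce coefficients mod 7: 4·t ≡ 0 (mod 7).
    The inverse of 4 mod 7 is 2 (since 4·2 = 8 = 1·7 + 1), so t ≡ 2·0 = 0 ≡ 0 (mod 7).
    Then x = 5 + 11·0 = 5, valid modulo lcm(11, 7) = 77: x ≡ 5 (mod 77).
  Combine with x ≡ 0 (mod 4); new modulus lcm = 308.
    Write x = 5 + 77·t and substitute into x ≡ 0 (mod 4): 77·t ≡ 0 − 5 = -5 (mod 4).
    Reduce coefficients mod 4: 1·t ≡ 3 (mod 4).
    So t ≡ 3 (mod 4).
    Then x = 5 + 77·3 = 236, valid modulo lcm(77, 4) = 308: x ≡ 236 (mod 308).
  Combine with x ≡ 0 (mod 3); new modulus lcm = 924.
    Write x = 236 + 308·t and substitute into x ≡ 0 (mod 3): 308·t ≡ 0 − 236 = -236 (mod 3).
    Reduce coefficients mod 3: 2·t ≡ 1 (mod 3).
    The inverse of 2 mod 3 is 2 (since 2·2 = 4 = 1·3 + 1), so t ≡ 2·1 = 2 ≡ 2 (mod 3).
    Then x = 236 + 308·2 = 852, valid modulo lcm(308, 3) = 924: x ≡ 852 (mod 924).
  Combine with x ≡ 11 (mod 19); new modulus lcm = 17556.
    Write x = 852 + 924·t and substitute into x ≡ 11 (mod 19): 924·t ≡ 11 − 852 = -841 (mod 19).
    Reduce coefficients mod 19: 12·t ≡ 14 (mod 19).
    The inverse of 12 mod 19 is 8 (since 12·8 = 96 = 5·19 + 1), so t ≡ 8·14 = 112 ≡ 17 (mod 19).
    Then x = 852 + 924·17 = 16560, valid modulo lcm(924, 19) = 17556: x ≡ 16560 (mod 17556).
Verify against each original: 16560 mod 11 = 5, 16560 mod 7 = 5, 16560 mod 4 = 0, 16560 mod 3 = 0, 16560 mod 19 = 11.

x ≡ 16560 (mod 17556).


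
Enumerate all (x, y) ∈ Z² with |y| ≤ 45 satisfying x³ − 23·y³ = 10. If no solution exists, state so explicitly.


The equation is x³ - 23y³ = 10. For fixed y, x³ = 23·y³ + 10, so a solution requires the RHS to be a perfect cube.
Strategy: iterate y from -45 to 45, compute RHS = 23·y³ + 10, and check whether it is a (positive or negative) perfect cube.
Check small values of y:
  y = 0: RHS = 10 is not a perfect cube.
  y = 1: RHS = 33 is not a perfect cube.
  y = -1: RHS = -13 is not a perfect cube.
  y = 2: RHS = 194 is not a perfect cube.
  y = -2: RHS = -174 is not a perfect cube.
  y = 3: RHS = 631 is not a perfect cube.
  y = -3: RHS = -611 is not a perfect cube.
Continuing the search up to |y| = 45 finds no solutions either.
No (x, y) in the scanned range satisfies the equation.

No integer solutions with |y| ≤ 45.


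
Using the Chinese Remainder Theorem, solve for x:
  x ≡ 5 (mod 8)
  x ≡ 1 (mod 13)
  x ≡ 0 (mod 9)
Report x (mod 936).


Moduli 8, 13, 9 are pairwise coprime; by CRT there is a unique solution modulo M = 8 · 13 · 9 = 936.
Solve pairwise, accumulating the modulus:
  Start with x ≡ 5 (mod 8).
  Combine with x ≡ 1 (mod 13): since gcd(8, 13) = 1, we get a unique residue mod 104.
    Write x = 5 + 8·t and substitute into x ≡ 1 (mod 13): 8·t ≡ 1 − 5 = -4 (mod 13).
    Reduce coefficients mod 13: 8·t ≡ 9 (mod 13).
    The inverse of 8 mod 13 is 5 (since 8·5 = 40 = 3·13 + 1), so t ≡ 5·9 = 45 ≡ 6 (mod 13).
    Then x = 5 + 8·6 = 53, valid modulo lcm(8, 13) = 104: x ≡ 53 (mod 104).
  Combine with x ≡ 0 (mod 9): since gcd(104, 9) = 1, we get a unique residue mod 936.
    Write x = 53 + 104·t and substitute into x ≡ 0 (mod 9): 104·t ≡ 0 − 53 = -53 (mod 9).
    Reduce coefficients mod 9: 5·t ≡ 1 (mod 9).
    The inverse of 5 mod 9 is 2 (since 5·2 = 10 = 1·9 + 1), so t ≡ 2·1 = 2 ≡ 2 (mod 9).
    Then x = 53 + 104·2 = 261, valid modulo lcm(104, 9) = 936: x ≡ 261 (mod 936).
Verify: 261 mod 8 = 5 ✓, 261 mod 13 = 1 ✓, 261 mod 9 = 0 ✓.

x ≡ 261 (mod 936).


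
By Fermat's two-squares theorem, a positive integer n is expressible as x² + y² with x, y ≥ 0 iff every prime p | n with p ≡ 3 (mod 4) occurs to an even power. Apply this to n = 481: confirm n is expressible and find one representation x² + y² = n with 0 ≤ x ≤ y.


Step 1: Factor n = 481 = 13 · 37.
Step 2: Check the mod-4 condition on each prime factor: 13 ≡ 1 (mod 4), exponent 1; 37 ≡ 1 (mod 4), exponent 1.
All primes ≡ 3 (mod 4) appear to even exponent (or don't appear), so by the two-squares theorem n IS expressible as a sum of two squares.
Step 3: Build a representation. Here n = 13 · 37 is a product of primes ≡ 1 (mod 4). Each prime p ≡ 1 (mod 4) is itself a sum of two squares; find a² by testing p − a² for a perfect square:
  13: 13 − 1² = 12, 13 − 2² = 9 = 3² ⇒ 13 = 2² + 3².
  37: 37 − 1² = 36 = 6² ⇒ 37 = 1² + 6².
  Combine using the Brahmagupta–Fibonacci identity (a² + b²)(c² + d²) = (ac − bd)² + (ad + bc)² = (ac + bd)² + (ad − bc)²:
  13 · 37 = 481: from (2² + 3²)(1² + 6²), take (2·1 − 3·6, 2·6 + 3·1) = (2 − 18, 12 + 3) = (-16, 15); dropping signs (only squares matter) gives (16, 15); check 16² + 15² = 256 + 225 = 481 ✓.
Step 4: Order so x ≤ y and verify: 15² + 16² = 225 + 256 = 481 = n. ✓

n = 481 = 15² + 16² (one valid representation with x ≤ y).


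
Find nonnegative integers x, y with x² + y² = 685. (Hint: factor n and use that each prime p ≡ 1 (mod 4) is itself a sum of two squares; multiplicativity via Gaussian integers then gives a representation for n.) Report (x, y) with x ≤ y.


Step 1: Factor n = 685 = 5 · 137.
Step 2: Check the mod-4 condition on each prime factor: 5 ≡ 1 (mod 4), exponent 1; 137 ≡ 1 (mod 4), exponent 1.
All primes ≡ 3 (mod 4) appear to even exponent (or don't appear), so by the two-squares theorem n IS expressible as a sum of two squares.
Step 3: Build a representation. Here n = 5 · 137 is a product of primes ≡ 1 (mod 4). Each prime p ≡ 1 (mod 4) is itself a sum of two squares; find a² by testing p − a² for a perfect square:
  5: 5 − 1² = 4 = 2² ⇒ 5 = 1² + 2².
  137: 137 − 1² = 136, 137 − 2² = 133, 137 − 3² = 128, 137 − 4² = 121 = 11² ⇒ 137 = 4² + 11².
  Combine using the Brahmagupta–Fibonacci identity (a² + b²)(c² + d²) = (ac − bd)² + (ad + bc)² = (ac + bd)² + (ad − bc)²:
  5 · 137 = 685: from (1² + 2²)(4² + 11²), take (1·4 − 2·11, 1·11 + 2·4) = (4 − 22, 11 + 8) = (-18, 19); dropping signs (only squares matter) gives (18, 19); check 18² + 19² = 324 + 361 = 685 ✓.
Step 4: Order so x ≤ y and verify: 18² + 19² = 324 + 361 = 685 = n. ✓

n = 685 = 18² + 19² (one valid representation with x ≤ y).


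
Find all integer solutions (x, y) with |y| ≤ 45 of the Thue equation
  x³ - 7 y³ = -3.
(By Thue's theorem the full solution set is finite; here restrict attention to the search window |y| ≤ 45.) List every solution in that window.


The equation is x³ - 7y³ = -3. For fixed y, x³ = 7·y³ − 3, so a solution requires the RHS to be a perfect cube.
Strategy: iterate y from -45 to 45, compute RHS = 7·y³ − 3, and check whether it is a (positive or negative) perfect cube.
Check small values of y:
  y = 0: RHS = -3 is not a perfect cube.
  y = 1: RHS = 4 is not a perfect cube.
  y = -1: RHS = -10 is not a perfect cube.
  y = 2: RHS = 53 is not a perfect cube.
  y = -2: RHS = -59 is not a perfect cube.
  y = 3: RHS = 186 is not a perfect cube.
  y = -3: RHS = -192 is not a perfect cube.
Continuing the search up to |y| = 45 finds no solutions either.
No (x, y) in the scanned range satisfies the equation.

No integer solutions with |y| ≤ 45.


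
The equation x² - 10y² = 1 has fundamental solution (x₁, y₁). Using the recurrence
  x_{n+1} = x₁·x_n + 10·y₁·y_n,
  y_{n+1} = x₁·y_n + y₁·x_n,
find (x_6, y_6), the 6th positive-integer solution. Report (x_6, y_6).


Step 1: Find the fundamental solution (x₁, y₁) of x² - 10y² = 1.
  Expand √10 as a continued fraction. a₀ = ⌊√10⌋ = 3; iterate m_{k+1} = d_k·a_k − m_k, d_{k+1} = (10 − m_{k+1}²)/d_k, a_{k+1} = ⌊(a₀ + m_{k+1})/d_{k+1}⌋ (starting m₀ = 0, d₀ = 1), with convergents p_k = a_k·p_{k-1} + p_{k-2}, q_k = a_k·q_{k-1} + q_{k-2} (p₋₁ = 1, q₋₁ = 0):
  k = 0: a₀ = 3; p₀/q₀ = 3/1; p₀² − 10·q₀² = 9 − 10 = -1.
  k = 1: m = 3, d = 1, a = ⌊(3 + 3)/1⌋ = 6; p/q = (6·3 + 1)/(6·1 + 0) = 19/6; p² − 10·q² = 361 − 360 = 1.
  The first convergent with p² − 10·q² = 1 gives the fundamental solution (x₁, y₁) = (19, 6).
Step 2: Apply the recurrence (x_{n+1}, y_{n+1}) = (x₁x_n + 10y₁y_n, x₁y_n + y₁x_n) repeatedly.
  From (x_1, y_1) = (19, 6): x_2 = 19·19 + 10·6·6 = 721; y_2 = 19·6 + 6·19 = 228.
  From (x_2, y_2) = (721, 228): x_3 = 19·721 + 10·6·228 = 27379; y_3 = 19·228 + 6·721 = 8658.
  From (x_3, y_3) = (27379, 8658): x_4 = 19·27379 + 10·6·8658 = 1039681; y_4 = 19·8658 + 6·27379 = 328776.
  From (x_4, y_4) = (1039681, 328776): x_5 = 19·1039681 + 10·6·328776 = 39480499; y_5 = 19·328776 + 6·1039681 = 12484830.
  From (x_5, y_5) = (39480499, 12484830): x_6 = 19·39480499 + 10·6·12484830 = 1499219281; y_6 = 19·12484830 + 6·39480499 = 474094764.
Step 3: Verify x_6² - 10·y_6² = 2247658452522156961 - 2247658452522156960 = 1 (should be 1). ✓

(x_1, y_1) = (19, 6); (x_6, y_6) = (1499219281, 474094764).


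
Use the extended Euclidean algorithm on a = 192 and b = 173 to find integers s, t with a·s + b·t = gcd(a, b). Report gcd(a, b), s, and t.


Euclidean algorithm on (192, 173) — divide until remainder is 0:
  192 = 1 · 173 + 19
  173 = 9 · 19 + 2
  19 = 9 · 2 + 1
  2 = 2 · 1 + 0
gcd(192, 173) = 1.
Track Bezout coefficients alongside the remainders: start with r₀ = 192 = a·1 + b·0 (s = 1, t = 0) and r₁ = 173 = a·0 + b·1 (s = 0, t = 1); each new remainder r_{k+1} = r_{k-1} − q_k·r_k inherits s_{k+1} = s_{k-1} − q_k·s_k, t_{k+1} = t_{k-1} − q_k·t_k, so r_k = a·s_k + b·t_k at every step:
  q = 1: r = 19, s = 1 − 1·0 = 1, t = 0 − 1·1 = -1  (check: 192·1 + 173·(-1) = 19)
  q = 9: r = 2, s = 0 − 9·1 = -9, t = 1 − 9·(-1) = 10  (check: 192·(-9) + 173·10 = 2)
  q = 9: r = 1, s = 1 − 9·(-9) = 82, t = -1 − 9·10 = -91  (check: 192·82 + 173·(-91) = 1)
The row with r = 1 (the gcd) gives the Bezout coefficients s = 82, t = -91.
Result: 192 · (82) + 173 · (-91) = 1.

gcd(192, 173) = 1; s = 82, t = -91 (check: 192·82 + 173·(-91) = 1).


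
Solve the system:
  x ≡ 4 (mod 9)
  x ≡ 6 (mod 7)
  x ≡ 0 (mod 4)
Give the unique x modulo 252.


Moduli 9, 7, 4 are pairwise coprime; by CRT there is a unique solution modulo M = 9 · 7 · 4 = 252.
Solve pairwise, accumulating the modulus:
  Start with x ≡ 4 (mod 9).
  Combine with x ≡ 6 (mod 7): since gcd(9, 7) = 1, we get a unique residue mod 63.
    Write x = 4 + 9·t and substitute into x ≡ 6 (mod 7): 9·t ≡ 6 − 4 = 2 (mod 7).
    Reduce coefficients mod 7: 2·t ≡ 2 (mod 7).
    The inverse of 2 mod 7 is 4 (since 2·4 = 8 = 1·7 + 1), so t ≡ 4·2 = 8 ≡ 1 (mod 7).
    Then x = 4 + 9·1 = 13, valid modulo lcm(9, 7) = 63: x ≡ 13 (mod 63).
  Combine with x ≡ 0 (mod 4): since gcd(63, 4) = 1, we get a unique residue mod 252.
    Write x = 13 + 63·t and substitute into x ≡ 0 (mod 4): 63·t ≡ 0 − 13 = -13 (mod 4).
    Reduce coefficients mod 4: 3·t ≡ 3 (mod 4).
    The inverse of 3 mod 4 is 3 (since 3·3 = 9 = 2·4 + 1), so t ≡ 3·3 = 9 ≡ 1 (mod 4).
    Then x = 13 + 63·1 = 76, valid modulo lcm(63, 4) = 252: x ≡ 76 (mod 252).
Verify: 76 mod 9 = 4 ✓, 76 mod 7 = 6 ✓, 76 mod 4 = 0 ✓.

x ≡ 76 (mod 252).


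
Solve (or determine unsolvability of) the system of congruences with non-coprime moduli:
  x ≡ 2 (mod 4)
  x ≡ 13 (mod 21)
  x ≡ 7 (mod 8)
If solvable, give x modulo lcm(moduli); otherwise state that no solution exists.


Moduli 4, 21, 8 are not pairwise coprime, so CRT works modulo lcm(m_i) when all pairwise compatibility conditions hold.
Pairwise compatibility: gcd(m_i, m_j) must divide a_i - a_j for every pair.
Merge one congruence at a time:
  Start: x ≡ 2 (mod 4).
  Combine with x ≡ 13 (mod 21): gcd(4, 21) = 1; 13 - 2 = 11, which IS divisible by 1, so compatible.
    Write x = 2 + 4·t and substitute into x ≡ 13 (mod 21): 4·t ≡ 13 − 2 = 11 (mod 21).
    The inverse of 4 mod 21 is 16 (since 4·16 = 64 = 3·21 + 1), so t ≡ 16·11 = 176 ≡ 8 (mod 21).
    Then x = 2 + 4·8 = 34, valid modulo lcm(4, 21) = 84: x ≡ 34 (mod 84).
  Combine with x ≡ 7 (mod 8): gcd(84, 8) = 4, and 7 - 34 = -27 is NOT divisible by 4.
    ⇒ system is inconsistent (no integer solution).

No solution (the system is inconsistent).


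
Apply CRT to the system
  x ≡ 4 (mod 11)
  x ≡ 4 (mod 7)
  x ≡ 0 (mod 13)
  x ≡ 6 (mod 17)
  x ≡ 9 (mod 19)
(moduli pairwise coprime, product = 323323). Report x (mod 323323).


Product of moduli M = 11 · 7 · 13 · 17 · 19 = 323323.
Merge one congruence at a time:
  Start: x ≡ 4 (mod 11).
  Combine with x ≡ 4 (mod 7); new modulus lcm = 77.
    Write x = 4 + 11·t and substitute into x ≡ 4 (mod 7): 11·t ≡ 4 − 4 = 0 (mod 7).
    Reduce coefficients mod 7: 4·t ≡ 0 (mod 7).
    The inverse of 4 mod 7 is 2 (since 4·2 = 8 = 1·7 + 1), so t ≡ 2·0 = 0 ≡ 0 (mod 7).
    Then x = 4 + 11·0 = 4, valid modulo lcm(11, 7) = 77: x ≡ 4 (mod 77).
  Combine with x ≡ 0 (mod 13); new modulus lcm = 1001.
    Write x = 4 + 77·t and substitute into x ≡ 0 (mod 13): 77·t ≡ 0 − 4 = -4 (mod 13).
    Reduce coefficients mod 13: 12·t ≡ 9 (mod 13).
    The inverse of 12 mod 13 is 12 (since 12·12 = 144 = 11·13 + 1), so t ≡ 12·9 = 108 ≡ 4 (mod 13).
    Then x = 4 + 77·4 = 312, valid modulo lcm(77, 13) = 1001: x ≡ 312 (mod 1001).
  Combine with x ≡ 6 (mod 17); new modulus lcm = 17017.
    Write x = 312 + 1001·t and substitute into x ≡ 6 (mod 17): 1001·t ≡ 6 − 312 = -306 (mod 17).
    Reduce coefficients mod 17: 15·t ≡ 0 (mod 17).
    The inverse of 15 mod 17 is 8 (since 15·8 = 120 = 7·17 + 1), so t ≡ 8·0 = 0 ≡ 0 (mod 17).
    Then x = 312 + 1001·0 = 312, valid modulo lcm(1001, 17) = 17017: x ≡ 312 (mod 17017).
  Combine with x ≡ 9 (mod 19); new modulus lcm = 323323.
    Write x = 312 + 17017·t and substitute into x ≡ 9 (mod 19): 17017·t ≡ 9 − 312 = -303 (mod 19).
    Reduce coefficients mod 19: 12·t ≡ 1 (mod 19).
    The inverse of 12 mod 19 is 8 (since 12·8 = 96 = 5·19 + 1), so t ≡ 8·1 = 8 ≡ 8 (mod 19).
    Then x = 312 + 17017·8 = 136448, valid modulo lcm(17017, 19) = 323323: x ≡ 136448 (mod 323323).
Verify against each original: 136448 mod 11 = 4, 136448 mod 7 = 4, 136448 mod 13 = 0, 136448 mod 17 = 6, 136448 mod 19 = 9.

x ≡ 136448 (mod 323323).
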